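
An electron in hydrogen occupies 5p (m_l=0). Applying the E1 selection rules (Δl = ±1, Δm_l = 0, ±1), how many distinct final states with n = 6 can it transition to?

E1 requires Δl = ±1, so l_f ∈ {0, 2}; with 0 ≤ l_f ≤ n_f−1 = 5, the allowed l_f values are {0, 2}.
For l_f = 0: m_f ∈ {m_i−1, m_i, m_i+1} ∩ [−0, 0] = {0} → 1 state.
For l_f = 2: m_f ∈ {m_i−1, m_i, m_i+1} ∩ [−2, 2] = {-1, 0, 1} → 3 states.
Total: 4.

4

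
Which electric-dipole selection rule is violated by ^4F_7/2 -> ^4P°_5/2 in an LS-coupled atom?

the ΔL = 0, ±1 rule

ΔS = 0: S: 3/2 → 3/2 — ok.
ΔL = 0, ±1 (not L=0↔0): L: 3 → 1, ΔL = -2 — fails.
ΔJ = 0, ±1 (not J=0↔0): J: 7/2 → 5/2, ΔJ = -1 — ok.
Parity must change: even → odd — ok.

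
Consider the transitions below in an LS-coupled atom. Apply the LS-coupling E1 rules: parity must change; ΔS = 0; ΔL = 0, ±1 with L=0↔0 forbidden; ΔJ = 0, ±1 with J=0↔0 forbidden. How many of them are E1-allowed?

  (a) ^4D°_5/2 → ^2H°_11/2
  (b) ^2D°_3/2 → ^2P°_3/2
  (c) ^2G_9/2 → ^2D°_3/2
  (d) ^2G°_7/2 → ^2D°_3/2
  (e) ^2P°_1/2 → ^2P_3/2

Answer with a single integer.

(a) forbidden (parity, ΔS, ΔL, ΔJ fail)
(b) forbidden (parity fails)
(c) forbidden (ΔL, ΔJ fail)
(d) forbidden (parity, ΔL, ΔJ fail)
(e) allowed
Total allowed: 1 of 5.

1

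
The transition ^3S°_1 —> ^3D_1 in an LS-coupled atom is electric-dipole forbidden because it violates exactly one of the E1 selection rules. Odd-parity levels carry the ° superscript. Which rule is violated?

the ΔL = 0, ±1 rule

Initial level: S=1, L=0, J=1, parity odd. Final level: S=1, L=2, J=1, parity even.
Parity must change: odd → even — ok.
ΔS = 0: S: 1 → 1 — ok.
ΔL = 0, ±1 (not L=0↔0): L: 0 → 2, ΔL = +2 — fails.
ΔJ = 0, ±1 (not J=0↔0): J: 1 → 1, ΔJ = +0 — ok.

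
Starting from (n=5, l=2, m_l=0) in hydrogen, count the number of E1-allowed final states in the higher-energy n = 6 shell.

6

E1 requires Δl = ±1, so l_f ∈ {1, 3}; with 0 ≤ l_f ≤ n_f−1 = 5, the allowed l_f values are {1, 3}.
For l_f = 1: m_f ∈ {m_i−1, m_i, m_i+1} ∩ [−1, 1] = {-1, 0, 1} → 3 states.
For l_f = 3: m_f ∈ {m_i−1, m_i, m_i+1} ∩ [−3, 3] = {-1, 0, 1} → 3 states.
Total: 6.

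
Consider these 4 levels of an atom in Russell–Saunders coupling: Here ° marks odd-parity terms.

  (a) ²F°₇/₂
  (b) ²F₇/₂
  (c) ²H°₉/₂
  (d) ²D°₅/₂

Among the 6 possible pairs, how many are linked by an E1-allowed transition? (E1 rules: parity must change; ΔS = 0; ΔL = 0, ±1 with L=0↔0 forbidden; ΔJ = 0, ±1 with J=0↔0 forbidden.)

2

(a)–(b): allowed.
(a)–(c): forbidden (parity, ΔL).
(a)–(d): forbidden (parity).
(b)–(c): forbidden (ΔL).
(b)–(d): allowed.
(c)–(d): forbidden (parity, ΔL, ΔJ).
Allowed pairs: 2 of 6.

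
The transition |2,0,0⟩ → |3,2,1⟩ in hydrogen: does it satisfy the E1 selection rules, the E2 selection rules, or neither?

Δl = 2 − 0 = +2; l_i + l_f = 2.
Δm_l = +1.
E1 (Δl = ±1, |Δm_l| ≤ 1): not satisfied.
E2 (Δl = 0,±2, l_i+l_f ≥ 2, |Δm_l| ≤ 2): satisfied.

E2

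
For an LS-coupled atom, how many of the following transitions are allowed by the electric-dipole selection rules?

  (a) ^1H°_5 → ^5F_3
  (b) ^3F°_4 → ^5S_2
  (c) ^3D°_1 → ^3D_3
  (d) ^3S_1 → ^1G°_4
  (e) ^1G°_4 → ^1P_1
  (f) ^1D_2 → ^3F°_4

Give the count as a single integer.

0

(a) forbidden (ΔS, ΔL, ΔJ fail)
(b) forbidden (ΔS, ΔL, ΔJ fail)
(c) forbidden (ΔJ fails)
(d) forbidden (ΔS, ΔL, ΔJ fail)
(e) forbidden (ΔL, ΔJ fail)
(f) forbidden (ΔS, ΔJ fail)
Total allowed: 0 of 6.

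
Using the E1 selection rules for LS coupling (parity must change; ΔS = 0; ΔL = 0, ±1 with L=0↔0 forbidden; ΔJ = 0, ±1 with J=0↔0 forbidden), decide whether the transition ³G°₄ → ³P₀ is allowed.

Initial level: S=1, L=4, J=4, parity odd. Final level: S=1, L=1, J=0, parity even.
Parity must change: odd → even — passes.
ΔL = 0, ±1 (not L=0↔0): L: 4 → 1, ΔL = -3 — fails.
ΔJ = 0, ±1 (not J=0↔0): J: 4 → 0, ΔJ = -4 — fails.
ΔS = 0: S: 1 → 1 — passes.
Rule(s) violated: ΔL, ΔJ.

forbidden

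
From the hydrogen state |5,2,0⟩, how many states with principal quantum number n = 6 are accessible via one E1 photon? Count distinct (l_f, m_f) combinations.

6

E1 requires Δl = ±1, so l_f ∈ {1, 3}; with 0 ≤ l_f ≤ n_f−1 = 5, the allowed l_f values are {1, 3}.
For l_f = 1: m_f ∈ {m_i−1, m_i, m_i+1} ∩ [−1, 1] = {-1, 0, 1} → 3 states.
For l_f = 3: m_f ∈ {m_i−1, m_i, m_i+1} ∩ [−3, 3] = {-1, 0, 1} → 3 states.
Total: 6.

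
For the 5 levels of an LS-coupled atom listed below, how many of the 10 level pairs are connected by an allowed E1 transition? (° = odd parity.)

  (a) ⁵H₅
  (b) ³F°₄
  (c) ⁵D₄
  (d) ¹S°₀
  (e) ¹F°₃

(a)–(b): forbidden (ΔS, ΔL).
(a)–(c): forbidden (parity, ΔL).
(a)–(d): forbidden (ΔS, ΔL, ΔJ).
(a)–(e): forbidden (ΔS, ΔL, ΔJ).
(b)–(c): forbidden (ΔS).
(b)–(d): forbidden (parity, ΔS, ΔL, ΔJ).
(b)–(e): forbidden (parity, ΔS).
(c)–(d): forbidden (ΔS, ΔL, ΔJ).
(c)–(e): forbidden (ΔS).
(d)–(e): forbidden (parity, ΔL, ΔJ).
Allowed pairs: 0 of 10.

0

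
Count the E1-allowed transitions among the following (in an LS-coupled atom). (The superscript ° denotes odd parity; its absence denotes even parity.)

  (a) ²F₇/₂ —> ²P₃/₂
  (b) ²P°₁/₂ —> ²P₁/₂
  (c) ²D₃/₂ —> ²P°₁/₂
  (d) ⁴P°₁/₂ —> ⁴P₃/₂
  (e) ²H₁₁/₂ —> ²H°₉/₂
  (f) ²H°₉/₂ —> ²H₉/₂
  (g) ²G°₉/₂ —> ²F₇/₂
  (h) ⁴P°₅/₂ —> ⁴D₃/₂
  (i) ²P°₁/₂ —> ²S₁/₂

8

(a) forbidden (parity, ΔL, ΔJ fail)
(b) allowed
(c) allowed
(d) allowed
(e) allowed
(f) allowed
(g) allowed
(h) allowed
(i) allowed
Total allowed: 8 of 9.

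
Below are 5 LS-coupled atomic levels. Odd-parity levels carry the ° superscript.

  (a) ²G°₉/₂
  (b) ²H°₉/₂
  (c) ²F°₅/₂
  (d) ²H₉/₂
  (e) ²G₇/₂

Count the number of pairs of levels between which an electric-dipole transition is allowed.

(a)–(b): forbidden (parity).
(a)–(c): forbidden (parity, ΔJ).
(a)–(d): allowed.
(a)–(e): allowed.
(b)–(c): forbidden (parity, ΔL, ΔJ).
(b)–(d): allowed.
(b)–(e): allowed.
(c)–(d): forbidden (ΔL, ΔJ).
(c)–(e): allowed.
(d)–(e): forbidden (parity).
Allowed pairs: 5 of 10.

5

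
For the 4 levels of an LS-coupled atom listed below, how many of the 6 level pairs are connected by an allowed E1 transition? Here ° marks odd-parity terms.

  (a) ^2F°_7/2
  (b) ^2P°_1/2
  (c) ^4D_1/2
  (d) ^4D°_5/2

0

(a)–(b): forbidden (parity, ΔL, ΔJ).
(a)–(c): forbidden (ΔS, ΔJ).
(a)–(d): forbidden (parity, ΔS).
(b)–(c): forbidden (ΔS).
(b)–(d): forbidden (parity, ΔS, ΔJ).
(c)–(d): forbidden (ΔJ).
Allowed pairs: 0 of 6.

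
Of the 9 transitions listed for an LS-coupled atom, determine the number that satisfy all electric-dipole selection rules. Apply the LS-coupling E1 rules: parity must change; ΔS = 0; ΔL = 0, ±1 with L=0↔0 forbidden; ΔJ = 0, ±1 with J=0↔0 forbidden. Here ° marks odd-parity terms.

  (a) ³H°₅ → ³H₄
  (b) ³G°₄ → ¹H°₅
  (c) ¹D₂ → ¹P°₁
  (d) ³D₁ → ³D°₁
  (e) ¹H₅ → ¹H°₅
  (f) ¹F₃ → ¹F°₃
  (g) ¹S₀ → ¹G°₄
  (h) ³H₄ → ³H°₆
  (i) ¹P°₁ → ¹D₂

6

(a) allowed
(b) forbidden (parity, ΔS fail)
(c) allowed
(d) allowed
(e) allowed
(f) allowed
(g) forbidden (ΔL, ΔJ fail)
(h) forbidden (ΔJ fails)
(i) allowed
Total allowed: 6 of 9.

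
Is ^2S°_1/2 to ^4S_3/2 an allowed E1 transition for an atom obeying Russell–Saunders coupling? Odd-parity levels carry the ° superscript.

Initial level: S=1/2, L=0, J=1/2, parity odd. Final level: S=3/2, L=0, J=3/2, parity even.
ΔJ = 0, ±1 (not J=0↔0): J: 1/2 → 3/2, ΔJ = +1 — ok.
Parity must change: odd → even — ok.
ΔL = 0, ±1 (not L=0↔0): L: 0 → 0, ΔL = +0 — fails.
ΔS = 0: S: 1/2 → 3/2 — fails.
Rule(s) violated: ΔS, ΔL.

forbidden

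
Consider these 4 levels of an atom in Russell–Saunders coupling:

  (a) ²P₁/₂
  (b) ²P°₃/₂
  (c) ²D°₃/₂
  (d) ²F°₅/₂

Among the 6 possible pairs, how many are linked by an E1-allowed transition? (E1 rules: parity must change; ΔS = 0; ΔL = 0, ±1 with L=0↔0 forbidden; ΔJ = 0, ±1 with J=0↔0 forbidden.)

2

(a)–(b): allowed.
(a)–(c): allowed.
(a)–(d): forbidden (ΔL, ΔJ).
(b)–(c): forbidden (parity).
(b)–(d): forbidden (parity, ΔL).
(c)–(d): forbidden (parity).
Allowed pairs: 2 of 6.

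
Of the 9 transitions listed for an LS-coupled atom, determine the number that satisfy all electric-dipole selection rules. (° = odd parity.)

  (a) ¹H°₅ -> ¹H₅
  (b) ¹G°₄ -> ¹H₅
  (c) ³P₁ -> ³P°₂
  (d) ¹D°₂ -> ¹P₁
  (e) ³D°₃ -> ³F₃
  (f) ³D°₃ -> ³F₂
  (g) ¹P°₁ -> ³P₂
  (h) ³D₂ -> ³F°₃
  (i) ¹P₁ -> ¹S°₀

8

(a) allowed
(b) allowed
(c) allowed
(d) allowed
(e) allowed
(f) allowed
(g) forbidden (ΔS fails)
(h) allowed
(i) allowed
Total allowed: 8 of 9.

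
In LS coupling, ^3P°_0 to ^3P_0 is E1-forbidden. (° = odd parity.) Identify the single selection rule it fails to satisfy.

Parity must change: odd → even — ✓.
ΔS = 0: S: 1 → 1 — ✓.
ΔL = 0, ±1 (not L=0↔0): L: 1 → 1, ΔL = +0 — ✓.
ΔJ = 0, ±1 (not J=0↔0): J: 0 → 0, ΔJ = +0 — ✗.

the J=0 ↔ J=0 exclusion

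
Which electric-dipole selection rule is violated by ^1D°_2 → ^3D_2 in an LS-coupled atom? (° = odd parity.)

ΔJ = 0, ±1 (not J=0↔0): J: 2 → 2, ΔJ = +0 — ok.
ΔL = 0, ±1 (not L=0↔0): L: 2 → 2, ΔL = +0 — ok.
ΔS = 0: S: 0 → 1 — fails.
Parity must change: odd → even — ok.

the ΔS = 0 rule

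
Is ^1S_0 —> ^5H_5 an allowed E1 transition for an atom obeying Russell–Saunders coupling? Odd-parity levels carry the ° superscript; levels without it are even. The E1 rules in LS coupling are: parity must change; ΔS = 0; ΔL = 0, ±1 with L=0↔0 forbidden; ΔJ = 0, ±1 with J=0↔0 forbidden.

Initial level: S=0, L=0, J=0, parity even. Final level: S=2, L=5, J=5, parity even.
Parity must change: even → even — fails.
ΔS = 0: S: 0 → 2 — fails.
ΔL = 0, ±1 (not L=0↔0): L: 0 → 5, ΔL = +5 — fails.
ΔJ = 0, ±1 (not J=0↔0): J: 0 → 5, ΔJ = +5 — fails.
Rule(s) violated: parity, ΔS, ΔL, ΔJ.

forbidden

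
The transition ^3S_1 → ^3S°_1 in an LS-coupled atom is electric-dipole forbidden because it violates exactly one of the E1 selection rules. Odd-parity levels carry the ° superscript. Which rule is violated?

Reading off the term symbols: S 1→1, L 0→0, J 1→1, parity even→odd.
ΔL = 0, ±1 (not L=0↔0): L: 0 → 0, ΔL = +0 — ✗.
ΔJ = 0, ±1 (not J=0↔0): J: 1 → 1, ΔJ = +0 — ✓.
Parity must change: even → odd — ✓.
ΔS = 0: S: 1 → 1 — ✓.

the L=0 ↔ L=0 exclusion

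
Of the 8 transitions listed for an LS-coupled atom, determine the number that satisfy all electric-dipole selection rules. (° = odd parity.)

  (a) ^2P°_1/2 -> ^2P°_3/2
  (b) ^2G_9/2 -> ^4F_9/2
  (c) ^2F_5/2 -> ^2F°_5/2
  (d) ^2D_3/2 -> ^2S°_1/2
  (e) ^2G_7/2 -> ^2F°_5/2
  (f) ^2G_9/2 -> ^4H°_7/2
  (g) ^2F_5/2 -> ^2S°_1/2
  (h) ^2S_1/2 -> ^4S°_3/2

(a) forbidden (parity fails)
(b) forbidden (parity, ΔS fail)
(c) allowed
(d) forbidden (ΔL fails)
(e) allowed
(f) forbidden (ΔS fails)
(g) forbidden (ΔL, ΔJ fail)
(h) forbidden (ΔS, ΔL fail)
Total allowed: 2 of 8.

2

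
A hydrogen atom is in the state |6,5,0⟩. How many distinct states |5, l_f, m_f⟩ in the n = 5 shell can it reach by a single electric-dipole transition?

3

E1 requires Δl = ±1, so l_f ∈ {4, 6}; with 0 ≤ l_f ≤ n_f−1 = 4, the allowed l_f values are {4}.
For l_f = 4: m_f ∈ {m_i−1, m_i, m_i+1} ∩ [−4, 4] = {-1, 0, 1} → 3 states.
Total: 3.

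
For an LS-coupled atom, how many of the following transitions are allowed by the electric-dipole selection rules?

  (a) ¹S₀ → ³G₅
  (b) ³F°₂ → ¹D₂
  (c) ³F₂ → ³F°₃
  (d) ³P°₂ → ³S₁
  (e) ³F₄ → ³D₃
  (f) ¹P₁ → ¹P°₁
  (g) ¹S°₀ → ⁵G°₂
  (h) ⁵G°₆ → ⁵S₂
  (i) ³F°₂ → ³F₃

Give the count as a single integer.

(a) forbidden (parity, ΔS, ΔL, ΔJ fail)
(b) forbidden (ΔS fails)
(c) allowed
(d) allowed
(e) forbidden (parity fails)
(f) allowed
(g) forbidden (parity, ΔS, ΔL, ΔJ fail)
(h) forbidden (ΔL, ΔJ fail)
(i) allowed
Total allowed: 4 of 9.

4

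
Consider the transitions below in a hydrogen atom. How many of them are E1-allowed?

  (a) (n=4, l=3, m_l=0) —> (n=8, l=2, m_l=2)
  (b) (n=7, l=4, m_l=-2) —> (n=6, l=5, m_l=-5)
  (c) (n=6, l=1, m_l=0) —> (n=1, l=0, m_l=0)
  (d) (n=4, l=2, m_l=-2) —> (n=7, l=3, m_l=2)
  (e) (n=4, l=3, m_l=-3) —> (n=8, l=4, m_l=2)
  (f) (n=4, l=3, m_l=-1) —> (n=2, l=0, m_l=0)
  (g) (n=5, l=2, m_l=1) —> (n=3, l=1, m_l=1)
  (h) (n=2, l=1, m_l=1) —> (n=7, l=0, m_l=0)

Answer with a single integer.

3

(a) forbidden — Δm_l = +2 (E1 requires Δm_l = 0, ±1)
(b) forbidden — Δm_l = -3 (E1 requires Δm_l = 0, ±1)
(c) allowed
(d) forbidden — Δm_l = +4 (E1 requires Δm_l = 0, ±1)
(e) forbidden — Δm_l = +5 (E1 requires Δm_l = 0, ±1)
(f) forbidden — Δl = -3 (E1 requires Δl = ±1)
(g) allowed
(h) allowed
Total allowed: 3 of 8.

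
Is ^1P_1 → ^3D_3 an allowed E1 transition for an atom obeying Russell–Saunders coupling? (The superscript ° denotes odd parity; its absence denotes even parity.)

Initial level: S=0, L=1, J=1, parity even. Final level: S=1, L=2, J=3, parity even.
Parity must change: even → even — ✗.
ΔS = 0: S: 0 → 1 — ✗.
ΔL = 0, ±1 (not L=0↔0): L: 1 → 2, ΔL = +1 — ✓.
ΔJ = 0, ±1 (not J=0↔0): J: 1 → 3, ΔJ = +2 — ✗.
Rule(s) violated: parity, ΔS, ΔJ.

forbidden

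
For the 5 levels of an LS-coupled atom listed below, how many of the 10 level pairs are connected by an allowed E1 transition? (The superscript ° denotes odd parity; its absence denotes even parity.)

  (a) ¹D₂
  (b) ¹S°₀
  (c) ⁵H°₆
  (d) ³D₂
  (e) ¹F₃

(a)–(b): forbidden (ΔL, ΔJ).
(a)–(c): forbidden (ΔS, ΔL, ΔJ).
(a)–(d): forbidden (parity, ΔS).
(a)–(e): forbidden (parity).
(b)–(c): forbidden (parity, ΔS, ΔL, ΔJ).
(b)–(d): forbidden (ΔS, ΔL, ΔJ).
(b)–(e): forbidden (ΔL, ΔJ).
(c)–(d): forbidden (ΔS, ΔL, ΔJ).
(c)–(e): forbidden (ΔS, ΔL, ΔJ).
(d)–(e): forbidden (parity, ΔS).
Allowed pairs: 0 of 10.

0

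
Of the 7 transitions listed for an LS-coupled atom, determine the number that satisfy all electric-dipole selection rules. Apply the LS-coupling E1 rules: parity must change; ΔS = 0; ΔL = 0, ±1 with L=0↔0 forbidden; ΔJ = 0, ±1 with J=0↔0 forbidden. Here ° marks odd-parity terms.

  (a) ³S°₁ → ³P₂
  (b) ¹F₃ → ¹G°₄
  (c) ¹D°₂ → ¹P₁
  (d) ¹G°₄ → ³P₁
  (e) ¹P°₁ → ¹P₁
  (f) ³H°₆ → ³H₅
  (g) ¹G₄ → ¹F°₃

6

(a) allowed
(b) allowed
(c) allowed
(d) forbidden (ΔS, ΔL, ΔJ fail)
(e) allowed
(f) allowed
(g) allowed
Total allowed: 6 of 7.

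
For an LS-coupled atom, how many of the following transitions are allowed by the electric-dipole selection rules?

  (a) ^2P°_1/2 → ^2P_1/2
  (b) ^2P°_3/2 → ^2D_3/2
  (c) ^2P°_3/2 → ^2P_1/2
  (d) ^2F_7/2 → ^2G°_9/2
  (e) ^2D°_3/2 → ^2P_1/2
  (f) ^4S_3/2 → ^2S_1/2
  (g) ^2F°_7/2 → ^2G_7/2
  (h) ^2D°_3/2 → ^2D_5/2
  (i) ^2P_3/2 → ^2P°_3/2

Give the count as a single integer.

8

(a) allowed
(b) allowed
(c) allowed
(d) allowed
(e) allowed
(f) forbidden (parity, ΔS, ΔL fail)
(g) allowed
(h) allowed
(i) allowed
Total allowed: 8 of 9.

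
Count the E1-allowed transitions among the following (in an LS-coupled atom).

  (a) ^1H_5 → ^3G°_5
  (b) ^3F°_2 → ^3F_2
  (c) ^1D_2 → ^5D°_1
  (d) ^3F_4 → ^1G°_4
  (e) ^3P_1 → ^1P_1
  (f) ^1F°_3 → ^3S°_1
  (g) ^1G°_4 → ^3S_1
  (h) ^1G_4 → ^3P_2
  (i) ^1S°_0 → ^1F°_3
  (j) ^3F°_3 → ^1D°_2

(a) forbidden (ΔS fails)
(b) allowed
(c) forbidden (ΔS fails)
(d) forbidden (ΔS fails)
(e) forbidden (parity, ΔS fail)
(f) forbidden (parity, ΔS, ΔL, ΔJ fail)
(g) forbidden (ΔS, ΔL, ΔJ fail)
(h) forbidden (parity, ΔS, ΔL, ΔJ fail)
(i) forbidden (parity, ΔL, ΔJ fail)
(j) forbidden (parity, ΔS fail)
Total allowed: 1 of 10.

1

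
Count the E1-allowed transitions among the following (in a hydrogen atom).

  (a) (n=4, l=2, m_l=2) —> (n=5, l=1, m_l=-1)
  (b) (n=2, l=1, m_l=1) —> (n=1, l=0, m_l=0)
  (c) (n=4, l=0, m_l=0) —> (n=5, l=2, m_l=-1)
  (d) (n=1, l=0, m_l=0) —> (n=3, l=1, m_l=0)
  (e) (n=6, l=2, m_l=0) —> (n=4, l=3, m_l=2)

2

(a) forbidden — Δm_l = -3 (E1 requires Δm_l = 0, ±1)
(b) allowed
(c) forbidden — Δl = +2 (E1 requires Δl = ±1)
(d) allowed
(e) forbidden — Δm_l = +2 (E1 requires Δm_l = 0, ±1)
Total allowed: 2 of 5.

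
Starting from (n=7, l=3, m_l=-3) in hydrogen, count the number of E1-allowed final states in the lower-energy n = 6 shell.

4

E1 requires Δl = ±1, so l_f ∈ {2, 4}; with 0 ≤ l_f ≤ n_f−1 = 5, the allowed l_f values are {2, 4}.
For l_f = 2: m_f ∈ {m_i−1, m_i, m_i+1} ∩ [−2, 2] = {-2} → 1 state.
For l_f = 4: m_f ∈ {m_i−1, m_i, m_i+1} ∩ [−4, 4] = {-4, -3, -2} → 3 states.
Total: 4.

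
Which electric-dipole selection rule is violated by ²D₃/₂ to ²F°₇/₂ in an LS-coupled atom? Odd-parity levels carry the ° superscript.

the ΔJ = 0, ±1 rule

Initial level: S=1/2, L=2, J=3/2, parity even. Final level: S=1/2, L=3, J=7/2, parity odd.
Parity must change: even → odd — ✓.
ΔS = 0: S: 1/2 → 1/2 — ✓.
ΔL = 0, ±1 (not L=0↔0): L: 2 → 3, ΔL = +1 — ✓.
ΔJ = 0, ±1 (not J=0↔0): J: 3/2 → 7/2, ΔJ = +2 — ✗.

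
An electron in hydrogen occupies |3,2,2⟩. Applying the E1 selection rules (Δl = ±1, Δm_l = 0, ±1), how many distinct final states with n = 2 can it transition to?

E1 requires Δl = ±1, so l_f ∈ {1, 3}; with 0 ≤ l_f ≤ n_f−1 = 1, the allowed l_f values are {1}.
For l_f = 1: m_f ∈ {m_i−1, m_i, m_i+1} ∩ [−1, 1] = {1} → 1 state.
Total: 1.

1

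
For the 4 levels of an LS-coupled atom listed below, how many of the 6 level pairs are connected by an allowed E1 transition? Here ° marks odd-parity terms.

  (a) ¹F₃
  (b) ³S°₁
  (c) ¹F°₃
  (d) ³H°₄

1

(a)–(b): forbidden (ΔS, ΔL, ΔJ).
(a)–(c): allowed.
(a)–(d): forbidden (ΔS, ΔL).
(b)–(c): forbidden (parity, ΔS, ΔL, ΔJ).
(b)–(d): forbidden (parity, ΔL, ΔJ).
(c)–(d): forbidden (parity, ΔS, ΔL).
Allowed pairs: 1 of 6.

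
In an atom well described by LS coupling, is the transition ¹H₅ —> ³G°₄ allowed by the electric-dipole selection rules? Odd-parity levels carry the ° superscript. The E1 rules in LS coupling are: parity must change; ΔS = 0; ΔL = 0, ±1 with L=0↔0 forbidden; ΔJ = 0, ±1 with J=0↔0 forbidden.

Initial level: S=0, L=5, J=5, parity even. Final level: S=1, L=4, J=4, parity odd.
ΔS = 0: S: 0 → 1 — ✗.
ΔL = 0, ±1 (not L=0↔0): L: 5 → 4, ΔL = -1 — ✓.
Parity must change: even → odd — ✓.
ΔJ = 0, ±1 (not J=0↔0): J: 5 → 4, ΔJ = -1 — ✓.
Rule(s) violated: ΔS.

forbidden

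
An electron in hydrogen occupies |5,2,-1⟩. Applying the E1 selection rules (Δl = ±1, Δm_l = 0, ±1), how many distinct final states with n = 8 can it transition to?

E1 requires Δl = ±1, so l_f ∈ {1, 3}; with 0 ≤ l_f ≤ n_f−1 = 7, the allowed l_f values are {1, 3}.
For l_f = 1: m_f ∈ {m_i−1, m_i, m_i+1} ∩ [−1, 1] = {-1, 0} → 2 states.
For l_f = 3: m_f ∈ {m_i−1, m_i, m_i+1} ∩ [−3, 3] = {-2, -1, 0} → 3 states.
Total: 5.

5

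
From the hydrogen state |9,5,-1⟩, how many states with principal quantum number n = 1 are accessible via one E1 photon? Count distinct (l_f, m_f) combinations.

E1 requires l_f ∈ {4, 6}, but neither lies in [0, 0], so no final state is reachable.
Total: 0.

0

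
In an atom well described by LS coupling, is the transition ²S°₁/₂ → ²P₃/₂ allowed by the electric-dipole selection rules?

allowed

Parity must change: odd → even — ok.
ΔS = 0: S: 1/2 → 1/2 — ok.
ΔL = 0, ±1 (not L=0↔0): L: 0 → 1, ΔL = +1 — ok.
ΔJ = 0, ±1 (not J=0↔0): J: 1/2 → 3/2, ΔJ = +1 — ok.
All four E1 rules are satisfied.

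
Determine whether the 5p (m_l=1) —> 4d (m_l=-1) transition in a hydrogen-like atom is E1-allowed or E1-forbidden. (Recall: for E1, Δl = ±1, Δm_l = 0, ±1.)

forbidden

l: 1 → 2 (Δl = +1). Δl = ±1 ✓.
m_l: 1 → -1 (Δm_l = -2). |Δm_l| ≤ 1 ✗.
The transition is electric-dipole forbidden.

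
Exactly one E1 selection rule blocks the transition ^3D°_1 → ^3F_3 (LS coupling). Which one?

the ΔJ = 0, ±1 rule

Parity must change: odd → even — satisfied.
ΔS = 0: S: 1 → 1 — satisfied.
ΔL = 0, ±1 (not L=0↔0): L: 2 → 3, ΔL = +1 — satisfied.
ΔJ = 0, ±1 (not J=0↔0): J: 1 → 3, ΔJ = +2 — violated.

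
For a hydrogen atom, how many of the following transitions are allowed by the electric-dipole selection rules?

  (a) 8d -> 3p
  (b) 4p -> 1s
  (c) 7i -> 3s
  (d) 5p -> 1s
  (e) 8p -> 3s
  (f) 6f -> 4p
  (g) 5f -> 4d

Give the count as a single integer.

(a) allowed
(b) allowed
(c) forbidden — Δl = -6 (E1 requires Δl = ±1)
(d) allowed
(e) allowed
(f) forbidden — Δl = -2 (E1 requires Δl = ±1)
(g) allowed
Total allowed: 5 of 7.

5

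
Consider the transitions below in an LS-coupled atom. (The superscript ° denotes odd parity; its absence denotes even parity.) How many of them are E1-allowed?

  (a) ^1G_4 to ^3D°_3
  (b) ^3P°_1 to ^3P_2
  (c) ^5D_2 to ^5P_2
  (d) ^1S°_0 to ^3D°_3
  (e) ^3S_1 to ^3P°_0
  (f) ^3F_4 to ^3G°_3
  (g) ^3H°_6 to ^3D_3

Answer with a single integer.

(a) forbidden (ΔS, ΔL fail)
(b) allowed
(c) forbidden (parity fails)
(d) forbidden (parity, ΔS, ΔL, ΔJ fail)
(e) allowed
(f) allowed
(g) forbidden (ΔL, ΔJ fail)
Total allowed: 3 of 7.

3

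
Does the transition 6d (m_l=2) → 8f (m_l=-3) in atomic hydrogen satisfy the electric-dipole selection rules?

l: 2 → 3 (Δl = +1). Δl = ±1 satisfied.
Δm_l = -3 − (2) = -5. E1 requires Δm_l = 0, ±1: violated.
The transition is electric-dipole forbidden.

forbidden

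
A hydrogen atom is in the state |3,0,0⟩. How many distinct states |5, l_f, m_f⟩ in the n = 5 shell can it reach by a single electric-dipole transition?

E1 requires Δl = ±1, so l_f ∈ {-1, 1}; with 0 ≤ l_f ≤ n_f−1 = 4, the allowed l_f values are {1}.
For l_f = 1: m_f ∈ {m_i−1, m_i, m_i+1} ∩ [−1, 1] = {-1, 0, 1} → 3 states.
Total: 3.

3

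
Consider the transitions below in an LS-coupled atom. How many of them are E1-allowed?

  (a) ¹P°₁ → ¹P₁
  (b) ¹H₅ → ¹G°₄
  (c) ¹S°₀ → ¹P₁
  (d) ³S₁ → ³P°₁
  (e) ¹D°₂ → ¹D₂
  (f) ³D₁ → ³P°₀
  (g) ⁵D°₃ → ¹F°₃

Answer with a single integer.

(a) allowed
(b) allowed
(c) allowed
(d) allowed
(e) allowed
(f) allowed
(g) forbidden (parity, ΔS fail)
Total allowed: 6 of 7.

6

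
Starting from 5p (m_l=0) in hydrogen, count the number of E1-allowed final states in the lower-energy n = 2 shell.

E1 requires Δl = ±1, so l_f ∈ {0, 2}; with 0 ≤ l_f ≤ n_f−1 = 1, the allowed l_f values are {0}.
For l_f = 0: m_f ∈ {m_i−1, m_i, m_i+1} ∩ [−0, 0] = {0} → 1 state.
Total: 1.

1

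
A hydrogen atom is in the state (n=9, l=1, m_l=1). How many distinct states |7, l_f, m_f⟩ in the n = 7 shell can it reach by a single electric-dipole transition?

4

E1 requires Δl = ±1, so l_f ∈ {0, 2}; with 0 ≤ l_f ≤ n_f−1 = 6, the allowed l_f values are {0, 2}.
For l_f = 0: m_f ∈ {m_i−1, m_i, m_i+1} ∩ [−0, 0] = {0} → 1 state.
For l_f = 2: m_f ∈ {m_i−1, m_i, m_i+1} ∩ [−2, 2] = {0, 1, 2} → 3 states.
Total: 4.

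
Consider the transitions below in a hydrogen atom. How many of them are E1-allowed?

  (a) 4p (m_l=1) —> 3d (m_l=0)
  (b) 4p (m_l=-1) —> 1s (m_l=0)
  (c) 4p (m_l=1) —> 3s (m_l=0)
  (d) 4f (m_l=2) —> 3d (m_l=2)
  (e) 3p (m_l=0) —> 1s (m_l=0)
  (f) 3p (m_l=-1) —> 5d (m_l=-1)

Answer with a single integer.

6

(a) allowed
(b) allowed
(c) allowed
(d) allowed
(e) allowed
(f) allowed
Total allowed: 6 of 6.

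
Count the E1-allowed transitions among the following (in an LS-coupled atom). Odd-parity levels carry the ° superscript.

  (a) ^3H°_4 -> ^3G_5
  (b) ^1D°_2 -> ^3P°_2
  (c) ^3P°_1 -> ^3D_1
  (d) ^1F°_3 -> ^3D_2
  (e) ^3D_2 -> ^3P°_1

3

(a) allowed
(b) forbidden (parity, ΔS fail)
(c) allowed
(d) forbidden (ΔS fails)
(e) allowed
Total allowed: 3 of 5.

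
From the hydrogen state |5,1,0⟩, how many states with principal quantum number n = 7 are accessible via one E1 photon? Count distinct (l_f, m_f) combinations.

E1 requires Δl = ±1, so l_f ∈ {0, 2}; with 0 ≤ l_f ≤ n_f−1 = 6, the allowed l_f values are {0, 2}.
For l_f = 0: m_f ∈ {m_i−1, m_i, m_i+1} ∩ [−0, 0] = {0} → 1 state.
For l_f = 2: m_f ∈ {m_i−1, m_i, m_i+1} ∩ [−2, 2] = {-1, 0, 1} → 3 states.
Total: 4.

4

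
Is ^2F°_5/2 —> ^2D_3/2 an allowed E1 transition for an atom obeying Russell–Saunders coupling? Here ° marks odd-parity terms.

Parity must change: odd → even — satisfied.
ΔS = 0: S: 1/2 → 1/2 — satisfied.
ΔL = 0, ±1 (not L=0↔0): L: 3 → 2, ΔL = -1 — satisfied.
ΔJ = 0, ±1 (not J=0↔0): J: 5/2 → 3/2, ΔJ = -1 — satisfied.
All four E1 rules are satisfied.

allowed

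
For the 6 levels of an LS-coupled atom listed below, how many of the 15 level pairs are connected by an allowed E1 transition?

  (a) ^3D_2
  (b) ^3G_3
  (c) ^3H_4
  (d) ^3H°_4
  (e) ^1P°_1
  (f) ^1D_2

(a)–(b): forbidden (parity, ΔL).
(a)–(c): forbidden (parity, ΔL, ΔJ).
(a)–(d): forbidden (ΔL, ΔJ).
(a)–(e): forbidden (ΔS).
(a)–(f): forbidden (parity, ΔS).
(b)–(c): forbidden (parity).
(b)–(d): allowed.
(b)–(e): forbidden (ΔS, ΔL, ΔJ).
(b)–(f): forbidden (parity, ΔS, ΔL).
(c)–(d): allowed.
(c)–(e): forbidden (ΔS, ΔL, ΔJ).
(c)–(f): forbidden (parity, ΔS, ΔL, ΔJ).
(d)–(e): forbidden (parity, ΔS, ΔL, ΔJ).
(d)–(f): forbidden (ΔS, ΔL, ΔJ).
(e)–(f): allowed.
Allowed pairs: 3 of 15.

3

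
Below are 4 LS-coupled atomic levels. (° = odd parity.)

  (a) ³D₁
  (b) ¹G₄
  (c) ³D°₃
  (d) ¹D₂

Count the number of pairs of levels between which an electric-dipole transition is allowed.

(a)–(b): forbidden (parity, ΔS, ΔL, ΔJ).
(a)–(c): forbidden (ΔJ).
(a)–(d): forbidden (parity, ΔS).
(b)–(c): forbidden (ΔS, ΔL).
(b)–(d): forbidden (parity, ΔL, ΔJ).
(c)–(d): forbidden (ΔS).
Allowed pairs: 0 of 6.

0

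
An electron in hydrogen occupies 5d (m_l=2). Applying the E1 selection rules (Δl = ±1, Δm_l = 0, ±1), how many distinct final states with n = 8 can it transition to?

E1 requires Δl = ±1, so l_f ∈ {1, 3}; with 0 ≤ l_f ≤ n_f−1 = 7, the allowed l_f values are {1, 3}.
For l_f = 1: m_f ∈ {m_i−1, m_i, m_i+1} ∩ [−1, 1] = {1} → 1 state.
For l_f = 3: m_f ∈ {m_i−1, m_i, m_i+1} ∩ [−3, 3] = {1, 2, 3} → 3 states.
Total: 4.

4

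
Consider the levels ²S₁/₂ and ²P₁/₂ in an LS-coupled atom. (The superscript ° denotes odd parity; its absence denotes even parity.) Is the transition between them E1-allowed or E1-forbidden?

forbidden

Parity must change: even → even — ✗.
ΔS = 0: S: 1/2 → 1/2 — ✓.
ΔL = 0, ±1 (not L=0↔0): L: 0 → 1, ΔL = +1 — ✓.
ΔJ = 0, ±1 (not J=0↔0): J: 1/2 → 1/2, ΔJ = +0 — ✓.
Rule(s) violated: parity.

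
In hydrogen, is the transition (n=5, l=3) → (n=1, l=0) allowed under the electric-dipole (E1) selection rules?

Initial l = 3, final l = 0, so Δl = -3. E1 requires Δl = ±1: violated.
The transition is electric-dipole forbidden.

forbidden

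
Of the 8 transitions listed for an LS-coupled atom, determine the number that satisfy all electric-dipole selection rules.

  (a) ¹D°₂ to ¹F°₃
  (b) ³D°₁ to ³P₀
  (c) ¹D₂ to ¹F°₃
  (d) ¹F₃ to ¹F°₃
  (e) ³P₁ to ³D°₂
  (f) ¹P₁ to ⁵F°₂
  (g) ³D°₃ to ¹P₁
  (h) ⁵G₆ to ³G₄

4

(a) forbidden (parity fails)
(b) allowed
(c) allowed
(d) allowed
(e) allowed
(f) forbidden (ΔS, ΔL fail)
(g) forbidden (ΔS, ΔJ fail)
(h) forbidden (parity, ΔS, ΔJ fail)
Total allowed: 4 of 8.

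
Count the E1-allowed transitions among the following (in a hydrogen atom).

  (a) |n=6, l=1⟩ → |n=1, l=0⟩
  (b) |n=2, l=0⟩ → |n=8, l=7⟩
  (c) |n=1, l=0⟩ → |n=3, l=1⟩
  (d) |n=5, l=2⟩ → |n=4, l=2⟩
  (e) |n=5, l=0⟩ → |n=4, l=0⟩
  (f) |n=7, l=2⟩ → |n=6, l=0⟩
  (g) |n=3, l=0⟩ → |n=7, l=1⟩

(a) allowed
(b) forbidden — Δl = +7 (E1 requires Δl = ±1)
(c) allowed
(d) forbidden — Δl = +0 (E1 requires Δl = ±1)
(e) forbidden — Δl = +0 (E1 requires Δl = ±1)
(f) forbidden — Δl = -2 (E1 requires Δl = ±1)
(g) allowed
Total allowed: 3 of 7.

3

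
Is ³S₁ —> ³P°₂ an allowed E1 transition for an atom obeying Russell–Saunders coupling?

Parity must change: even → odd — ok.
ΔS = 0: S: 1 → 1 — ok.
ΔL = 0, ±1 (not L=0↔0): L: 0 → 1, ΔL = +1 — ok.
ΔJ = 0, ±1 (not J=0↔0): J: 1 → 2, ΔJ = +1 — ok.
All four E1 rules are satisfied.

allowed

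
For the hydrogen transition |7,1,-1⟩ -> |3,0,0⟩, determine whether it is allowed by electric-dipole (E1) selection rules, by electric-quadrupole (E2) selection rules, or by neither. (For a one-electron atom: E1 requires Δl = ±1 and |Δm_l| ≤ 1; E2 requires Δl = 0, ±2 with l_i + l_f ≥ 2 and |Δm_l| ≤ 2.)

E1

Δl = 0 − 1 = -1; l_i + l_f = 1.
Δm_l = +1.
E1 (Δl = ±1, |Δm_l| ≤ 1): satisfied.
E2 (Δl = 0,±2, l_i+l_f ≥ 2, |Δm_l| ≤ 2): not satisfied.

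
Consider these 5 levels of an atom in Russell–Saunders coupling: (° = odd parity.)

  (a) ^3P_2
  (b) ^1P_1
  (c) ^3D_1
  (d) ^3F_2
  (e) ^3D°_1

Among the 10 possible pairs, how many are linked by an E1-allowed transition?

(a)–(b): forbidden (parity, ΔS).
(a)–(c): forbidden (parity).
(a)–(d): forbidden (parity, ΔL).
(a)–(e): allowed.
(b)–(c): forbidden (parity, ΔS).
(b)–(d): forbidden (parity, ΔS, ΔL).
(b)–(e): forbidden (ΔS).
(c)–(d): forbidden (parity).
(c)–(e): allowed.
(d)–(e): allowed.
Allowed pairs: 3 of 10.

3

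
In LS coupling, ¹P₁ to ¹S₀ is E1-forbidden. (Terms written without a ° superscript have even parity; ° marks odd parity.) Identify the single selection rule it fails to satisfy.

Reading off the term symbols: S 0→0, L 1→0, J 1→0, parity even→even.
Parity must change: even → even — fails.
ΔS = 0: S: 0 → 0 — passes.
ΔL = 0, ±1 (not L=0↔0): L: 1 → 0, ΔL = -1 — passes.
ΔJ = 0, ±1 (not J=0↔0): J: 1 → 0, ΔJ = -1 — passes.

parity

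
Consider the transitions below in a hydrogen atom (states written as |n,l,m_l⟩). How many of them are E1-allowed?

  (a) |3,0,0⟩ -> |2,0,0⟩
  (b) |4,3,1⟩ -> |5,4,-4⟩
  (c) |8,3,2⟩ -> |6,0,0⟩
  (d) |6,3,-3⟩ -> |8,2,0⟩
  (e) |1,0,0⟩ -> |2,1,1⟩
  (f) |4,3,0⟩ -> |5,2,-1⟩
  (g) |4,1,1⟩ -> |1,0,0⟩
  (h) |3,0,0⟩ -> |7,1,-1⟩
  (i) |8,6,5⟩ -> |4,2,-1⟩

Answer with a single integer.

(a) forbidden — Δl = +0 (E1 requires Δl = ±1)
(b) forbidden — Δm_l = -5 (E1 requires Δm_l = 0, ±1)
(c) forbidden — Δl = -3 (E1 requires Δl = ±1); Δm_l = -2 (E1 requires Δm_l = 0, ±1)
(d) forbidden — Δm_l = +3 (E1 requires Δm_l = 0, ±1)
(e) allowed
(f) allowed
(g) allowed
(h) allowed
(i) forbidden — Δl = -4 (E1 requires Δl = ±1); Δm_l = -6 (E1 requires Δm_l = 0, ±1)
Total allowed: 4 of 9.

4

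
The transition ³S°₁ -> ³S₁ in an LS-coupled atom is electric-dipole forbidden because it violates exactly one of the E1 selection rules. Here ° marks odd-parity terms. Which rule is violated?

the L=0 ↔ L=0 exclusion

Reading off the term symbols: S 1→1, L 0→0, J 1→1, parity odd→even.
Parity must change: odd → even — satisfied.
ΔS = 0: S: 1 → 1 — satisfied.
ΔL = 0, ±1 (not L=0↔0): L: 0 → 0, ΔL = +0 — violated.
ΔJ = 0, ±1 (not J=0↔0): J: 1 → 1, ΔJ = +0 — satisfied.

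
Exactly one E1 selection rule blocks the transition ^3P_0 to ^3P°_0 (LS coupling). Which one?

Reading off the term symbols: S 1→1, L 1→1, J 0→0, parity even→odd.
ΔJ = 0, ±1 (not J=0↔0): J: 0 → 0, ΔJ = +0 — fails.
ΔS = 0: S: 1 → 1 — ok.
ΔL = 0, ±1 (not L=0↔0): L: 1 → 1, ΔL = +0 — ok.
Parity must change: even → odd — ok.

the J=0 ↔ J=0 exclusion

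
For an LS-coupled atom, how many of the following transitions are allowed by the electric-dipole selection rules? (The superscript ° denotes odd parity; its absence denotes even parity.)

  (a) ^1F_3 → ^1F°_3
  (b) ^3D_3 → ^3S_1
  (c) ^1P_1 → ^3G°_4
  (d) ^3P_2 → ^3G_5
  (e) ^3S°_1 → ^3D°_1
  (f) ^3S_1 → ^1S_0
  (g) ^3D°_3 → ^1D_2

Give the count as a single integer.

1

(a) allowed
(b) forbidden (parity, ΔL, ΔJ fail)
(c) forbidden (ΔS, ΔL, ΔJ fail)
(d) forbidden (parity, ΔL, ΔJ fail)
(e) forbidden (parity, ΔL fail)
(f) forbidden (parity, ΔS, ΔL fail)
(g) forbidden (ΔS fails)
Total allowed: 1 of 7.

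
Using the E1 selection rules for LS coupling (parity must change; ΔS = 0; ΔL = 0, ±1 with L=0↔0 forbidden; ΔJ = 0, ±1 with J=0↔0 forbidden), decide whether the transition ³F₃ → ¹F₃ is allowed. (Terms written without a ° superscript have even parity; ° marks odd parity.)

forbidden

Reading off the term symbols: S 1→0, L 3→3, J 3→3, parity even→even.
Parity must change: even → even — fails.
ΔS = 0: S: 1 → 0 — fails.
ΔL = 0, ±1 (not L=0↔0): L: 3 → 3, ΔL = +0 — ok.
ΔJ = 0, ±1 (not J=0↔0): J: 3 → 3, ΔJ = +0 — ok.
Rule(s) violated: parity, ΔS.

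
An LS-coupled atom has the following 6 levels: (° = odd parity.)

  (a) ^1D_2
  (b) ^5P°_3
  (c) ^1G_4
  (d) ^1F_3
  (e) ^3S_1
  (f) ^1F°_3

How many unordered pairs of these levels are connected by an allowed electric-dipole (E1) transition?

(a)–(b): forbidden (ΔS).
(a)–(c): forbidden (parity, ΔL, ΔJ).
(a)–(d): forbidden (parity).
(a)–(e): forbidden (parity, ΔS, ΔL).
(a)–(f): allowed.
(b)–(c): forbidden (ΔS, ΔL).
(b)–(d): forbidden (ΔS, ΔL).
(b)–(e): forbidden (ΔS, ΔJ).
(b)–(f): forbidden (parity, ΔS, ΔL).
(c)–(d): forbidden (parity).
(c)–(e): forbidden (parity, ΔS, ΔL, ΔJ).
(c)–(f): allowed.
(d)–(e): forbidden (parity, ΔS, ΔL, ΔJ).
(d)–(f): allowed.
(e)–(f): forbidden (ΔS, ΔL, ΔJ).
Allowed pairs: 3 of 15.

3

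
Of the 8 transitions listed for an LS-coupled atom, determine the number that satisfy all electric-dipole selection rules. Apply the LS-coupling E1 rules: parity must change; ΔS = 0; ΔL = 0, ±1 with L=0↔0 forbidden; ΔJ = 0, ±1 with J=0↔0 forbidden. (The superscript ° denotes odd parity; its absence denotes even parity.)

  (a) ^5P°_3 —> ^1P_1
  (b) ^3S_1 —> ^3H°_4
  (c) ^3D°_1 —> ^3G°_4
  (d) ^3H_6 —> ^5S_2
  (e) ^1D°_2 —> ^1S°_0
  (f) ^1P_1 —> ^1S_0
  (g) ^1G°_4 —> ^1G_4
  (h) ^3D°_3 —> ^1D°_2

(a) forbidden (ΔS, ΔJ fail)
(b) forbidden (ΔL, ΔJ fail)
(c) forbidden (parity, ΔL, ΔJ fail)
(d) forbidden (parity, ΔS, ΔL, ΔJ fail)
(e) forbidden (parity, ΔL, ΔJ fail)
(f) forbidden (parity fails)
(g) allowed
(h) forbidden (parity, ΔS fail)
Total allowed: 1 of 8.

1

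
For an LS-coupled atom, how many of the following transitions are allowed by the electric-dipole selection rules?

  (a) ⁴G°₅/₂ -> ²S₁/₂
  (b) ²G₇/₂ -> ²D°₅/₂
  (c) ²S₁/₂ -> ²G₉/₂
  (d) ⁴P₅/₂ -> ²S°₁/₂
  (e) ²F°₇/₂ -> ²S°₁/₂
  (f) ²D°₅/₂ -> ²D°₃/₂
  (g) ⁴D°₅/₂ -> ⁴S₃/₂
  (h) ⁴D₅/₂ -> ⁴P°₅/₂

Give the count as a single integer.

1

(a) forbidden (ΔS, ΔL, ΔJ fail)
(b) forbidden (ΔL fails)
(c) forbidden (parity, ΔL, ΔJ fail)
(d) forbidden (ΔS, ΔJ fail)
(e) forbidden (parity, ΔL, ΔJ fail)
(f) forbidden (parity fails)
(g) forbidden (ΔL fails)
(h) allowed
Total allowed: 1 of 8.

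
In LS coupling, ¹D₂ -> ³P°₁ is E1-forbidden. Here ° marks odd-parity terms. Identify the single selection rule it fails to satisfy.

Reading off the term symbols: S 0→1, L 2→1, J 2→1, parity even→odd.
ΔS = 0: S: 0 → 1 — violated.
Parity must change: even → odd — satisfied.
ΔL = 0, ±1 (not L=0↔0): L: 2 → 1, ΔL = -1 — satisfied.
ΔJ = 0, ±1 (not J=0↔0): J: 2 → 1, ΔJ = -1 — satisfied.

the ΔS = 0 rule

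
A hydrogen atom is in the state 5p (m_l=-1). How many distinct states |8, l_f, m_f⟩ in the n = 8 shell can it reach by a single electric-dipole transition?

4

E1 requires Δl = ±1, so l_f ∈ {0, 2}; with 0 ≤ l_f ≤ n_f−1 = 7, the allowed l_f values are {0, 2}.
For l_f = 0: m_f ∈ {m_i−1, m_i, m_i+1} ∩ [−0, 0] = {0} → 1 state.
For l_f = 2: m_f ∈ {m_i−1, m_i, m_i+1} ∩ [−2, 2] = {-2, -1, 0} → 3 states.
Total: 4.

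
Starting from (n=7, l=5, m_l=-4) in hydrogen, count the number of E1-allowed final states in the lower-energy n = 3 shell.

0

E1 requires l_f ∈ {4, 6}, but neither lies in [0, 2], so no final state is reachable.
Total: 0.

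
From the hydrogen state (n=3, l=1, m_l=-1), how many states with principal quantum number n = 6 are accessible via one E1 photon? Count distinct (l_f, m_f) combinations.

E1 requires Δl = ±1, so l_f ∈ {0, 2}; with 0 ≤ l_f ≤ n_f−1 = 5, the allowed l_f values are {0, 2}.
For l_f = 0: m_f ∈ {m_i−1, m_i, m_i+1} ∩ [−0, 0] = {0} → 1 state.
For l_f = 2: m_f ∈ {m_i−1, m_i, m_i+1} ∩ [−2, 2] = {-2, -1, 0} → 3 states.
Total: 4.

4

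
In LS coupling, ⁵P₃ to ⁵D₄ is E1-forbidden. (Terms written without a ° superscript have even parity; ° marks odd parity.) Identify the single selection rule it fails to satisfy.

parity

Parity must change: even → even — fails.
ΔS = 0: S: 2 → 2 — ok.
ΔL = 0, ±1 (not L=0↔0): L: 1 → 2, ΔL = +1 — ok.
ΔJ = 0, ±1 (not J=0↔0): J: 3 → 4, ΔJ = +1 — ok.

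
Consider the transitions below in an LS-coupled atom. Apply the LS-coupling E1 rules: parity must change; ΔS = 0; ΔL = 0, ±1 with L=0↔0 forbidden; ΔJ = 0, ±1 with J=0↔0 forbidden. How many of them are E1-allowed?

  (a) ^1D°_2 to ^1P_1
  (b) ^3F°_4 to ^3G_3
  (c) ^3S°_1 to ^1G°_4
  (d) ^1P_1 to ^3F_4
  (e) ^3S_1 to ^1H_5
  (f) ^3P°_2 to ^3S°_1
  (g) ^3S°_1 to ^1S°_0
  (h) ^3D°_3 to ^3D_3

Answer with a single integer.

3

(a) allowed
(b) allowed
(c) forbidden (parity, ΔS, ΔL, ΔJ fail)
(d) forbidden (parity, ΔS, ΔL, ΔJ fail)
(e) forbidden (parity, ΔS, ΔL, ΔJ fail)
(f) forbidden (parity fails)
(g) forbidden (parity, ΔS, ΔL fail)
(h) allowed
Total allowed: 3 of 8.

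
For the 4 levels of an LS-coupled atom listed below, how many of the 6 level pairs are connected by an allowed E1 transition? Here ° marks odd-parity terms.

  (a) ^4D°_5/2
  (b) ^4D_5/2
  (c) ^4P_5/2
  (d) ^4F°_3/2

3

(a)–(b): allowed.
(a)–(c): allowed.
(a)–(d): forbidden (parity).
(b)–(c): forbidden (parity).
(b)–(d): allowed.
(c)–(d): forbidden (ΔL).
Allowed pairs: 3 of 6.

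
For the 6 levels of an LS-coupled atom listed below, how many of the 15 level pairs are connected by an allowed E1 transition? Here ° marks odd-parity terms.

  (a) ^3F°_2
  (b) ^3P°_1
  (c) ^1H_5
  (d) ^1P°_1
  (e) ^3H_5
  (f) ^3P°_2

(a)–(b): forbidden (parity, ΔL).
(a)–(c): forbidden (ΔS, ΔL, ΔJ).
(a)–(d): forbidden (parity, ΔS, ΔL).
(a)–(e): forbidden (ΔL, ΔJ).
(a)–(f): forbidden (parity, ΔL).
(b)–(c): forbidden (ΔS, ΔL, ΔJ).
(b)–(d): forbidden (parity, ΔS).
(b)–(e): forbidden (ΔL, ΔJ).
(b)–(f): forbidden (parity).
(c)–(d): forbidden (ΔL, ΔJ).
(c)–(e): forbidden (parity, ΔS).
(c)–(f): forbidden (ΔS, ΔL, ΔJ).
(d)–(e): forbidden (ΔS, ΔL, ΔJ).
(d)–(f): forbidden (parity, ΔS).
(e)–(f): forbidden (ΔL, ΔJ).
Allowed pairs: 0 of 15.

0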